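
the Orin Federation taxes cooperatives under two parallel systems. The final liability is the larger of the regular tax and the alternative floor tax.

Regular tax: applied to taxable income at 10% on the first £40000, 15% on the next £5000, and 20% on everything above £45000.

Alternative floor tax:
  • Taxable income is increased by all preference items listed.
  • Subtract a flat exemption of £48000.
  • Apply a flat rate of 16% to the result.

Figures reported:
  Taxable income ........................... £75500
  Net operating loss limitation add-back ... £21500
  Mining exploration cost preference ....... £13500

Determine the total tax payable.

Regular tax:
  £40000 × 10% = £4000
  £5000 × 15% = £750
  £30500 × 20% = £6100
  → £10850

Alternative floor tax:
  Adjusted income: £75500 + £21500 + £13500 = £110500
  Less exemption £48000 → base £62500
  £62500 × 16% = £10000

£10850 > £10000, so the regular tax governs.

£10850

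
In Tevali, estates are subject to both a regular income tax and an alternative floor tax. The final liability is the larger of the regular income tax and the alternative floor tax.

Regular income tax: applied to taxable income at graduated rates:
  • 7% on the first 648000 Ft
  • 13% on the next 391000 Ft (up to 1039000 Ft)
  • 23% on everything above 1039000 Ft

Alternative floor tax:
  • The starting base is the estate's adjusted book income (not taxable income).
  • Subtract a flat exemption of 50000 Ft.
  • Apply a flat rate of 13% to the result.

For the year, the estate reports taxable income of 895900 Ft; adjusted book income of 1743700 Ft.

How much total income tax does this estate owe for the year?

Alternative floor tax:
  Base (adjusted book income): 1743700 Ft
  Less exemption 50000 Ft → base 1693700 Ft
  1693700 Ft × 13% = 220181 Ft

Regular income tax:
  648000 Ft × 7% = 45360 Ft
  247900 Ft × 13% = 32227 Ft
  → 77587 Ft

220181 Ft > 77587 Ft, so the alternative floor tax is the binding amount.

220181 Ft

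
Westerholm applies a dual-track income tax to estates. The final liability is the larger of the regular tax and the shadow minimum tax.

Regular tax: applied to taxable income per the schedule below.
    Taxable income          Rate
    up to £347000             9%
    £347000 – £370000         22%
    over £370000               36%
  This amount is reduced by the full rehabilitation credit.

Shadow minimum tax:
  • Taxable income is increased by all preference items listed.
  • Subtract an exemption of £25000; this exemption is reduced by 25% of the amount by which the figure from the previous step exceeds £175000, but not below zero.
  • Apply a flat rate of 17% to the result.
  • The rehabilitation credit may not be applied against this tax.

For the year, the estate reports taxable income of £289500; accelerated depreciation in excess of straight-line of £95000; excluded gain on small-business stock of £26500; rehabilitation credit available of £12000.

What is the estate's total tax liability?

Regular tax:
  £289500 × 9% = £26055
  Less rehabilitation credit £12000 → £14055

Shadow minimum tax:
  Adjusted income: £289500 + £95000 + £26500 = £411000
  Exemption: 25% × (£411000 − £175000) = £59000 ≥ £25000, so the exemption is fully phased out
  Base: £411000 − £0 = £411000
  £411000 × 17% = £69870

£69870 > £14055, so the shadow minimum tax is the binding amount.

£69870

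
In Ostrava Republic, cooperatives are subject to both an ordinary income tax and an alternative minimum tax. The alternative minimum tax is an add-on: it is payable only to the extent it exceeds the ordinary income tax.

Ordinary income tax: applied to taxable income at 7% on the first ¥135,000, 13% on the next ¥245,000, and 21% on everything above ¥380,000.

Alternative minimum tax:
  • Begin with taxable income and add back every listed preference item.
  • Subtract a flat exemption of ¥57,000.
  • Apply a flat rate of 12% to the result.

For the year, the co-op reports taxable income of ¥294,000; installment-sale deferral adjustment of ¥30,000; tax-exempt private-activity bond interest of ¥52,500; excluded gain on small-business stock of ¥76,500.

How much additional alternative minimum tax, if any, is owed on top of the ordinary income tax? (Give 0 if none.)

¥17,400

Alternative minimum tax:
  Adjusted income: ¥294,000 + ¥30,000 + ¥52,500 + ¥76,500 = ¥453,000
  Less exemption ¥57,000 → base ¥396,000
  ¥396,000 × 12% = ¥47,520

Ordinary income tax:
  ¥135,000 × 7% = ¥9,450
  ¥159,000 × 13% = ¥20,670
  → ¥30,120

Excess of alternative minimum tax over ordinary income tax: ¥47,520 − ¥30,120 = ¥17,400.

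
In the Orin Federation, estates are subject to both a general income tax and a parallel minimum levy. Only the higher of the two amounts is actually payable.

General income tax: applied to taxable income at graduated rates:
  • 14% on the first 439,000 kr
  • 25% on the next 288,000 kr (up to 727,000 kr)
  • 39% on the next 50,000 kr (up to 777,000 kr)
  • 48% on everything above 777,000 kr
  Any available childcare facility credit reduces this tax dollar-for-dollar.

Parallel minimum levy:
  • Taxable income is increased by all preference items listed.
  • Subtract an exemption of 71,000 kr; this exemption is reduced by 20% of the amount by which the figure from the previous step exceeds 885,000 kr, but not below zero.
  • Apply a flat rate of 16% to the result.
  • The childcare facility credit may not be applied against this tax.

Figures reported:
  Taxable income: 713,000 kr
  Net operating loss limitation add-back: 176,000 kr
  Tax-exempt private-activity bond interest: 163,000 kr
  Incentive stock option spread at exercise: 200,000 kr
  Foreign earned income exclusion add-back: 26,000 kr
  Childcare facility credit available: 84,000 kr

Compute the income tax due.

Parallel minimum levy:
  Adjusted income: 713,000 kr + 176,000 kr + 163,000 kr + 200,000 kr + 26,000 kr = 1,278,000 kr
  Exemption: 20% × (1,278,000 kr − 885,000 kr) = 78,600 kr ≥ 71,000 kr, so the exemption is fully phased out
  Base: 1,278,000 kr − 0 kr = 1,278,000 kr
  1,278,000 kr × 16% = 204,480 kr

General income tax:
  439,000 kr × 14% = 61,460 kr
  274,000 kr × 25% = 68,500 kr
  → 129,960 kr
  Less childcare facility credit 84,000 kr → 45,960 kr

204,480 kr > 45,960 kr, so the parallel minimum levy is the binding amount.

204,480 kr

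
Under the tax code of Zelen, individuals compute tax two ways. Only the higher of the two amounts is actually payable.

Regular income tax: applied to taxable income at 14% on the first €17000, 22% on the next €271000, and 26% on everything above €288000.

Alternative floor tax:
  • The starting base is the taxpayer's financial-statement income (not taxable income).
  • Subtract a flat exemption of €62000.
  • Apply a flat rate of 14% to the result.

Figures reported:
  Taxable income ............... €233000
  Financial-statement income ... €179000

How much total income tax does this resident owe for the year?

Alternative floor tax:
  Base (financial-statement income): €179000
  Less exemption €62000 → base €117000
  €117000 × 14% = €16380

Regular income tax:
  €17000 × 14% = €2380
  €216000 × 22% = €47520
  → €49900

€49900 > €16380, so the regular income tax governs.

€49900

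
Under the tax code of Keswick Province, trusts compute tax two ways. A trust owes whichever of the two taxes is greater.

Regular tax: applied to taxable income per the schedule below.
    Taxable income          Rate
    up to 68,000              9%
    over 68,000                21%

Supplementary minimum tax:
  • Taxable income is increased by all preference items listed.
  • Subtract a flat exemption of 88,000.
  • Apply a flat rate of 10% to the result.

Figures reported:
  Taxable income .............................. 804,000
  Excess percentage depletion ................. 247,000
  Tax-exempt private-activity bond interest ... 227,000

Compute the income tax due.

Regular tax:
  68,000 × 9% = 6,120
  736,000 × 21% = 154,560
  → 160,680

Supplementary minimum tax:
  Adjusted income: 804,000 + 247,000 + 227,000 = 1,278,000
  Less exemption 88,000 → base 1,190,000
  1,190,000 × 10% = 119,000

160,680 > 119,000, so the regular tax governs.

160,680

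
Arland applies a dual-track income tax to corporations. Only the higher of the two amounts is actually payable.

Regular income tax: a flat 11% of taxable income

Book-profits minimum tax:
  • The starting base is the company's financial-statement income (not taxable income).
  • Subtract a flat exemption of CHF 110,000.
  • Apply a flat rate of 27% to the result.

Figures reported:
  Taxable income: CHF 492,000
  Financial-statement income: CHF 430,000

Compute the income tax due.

CHF 86,400

Regular income tax:
  CHF 492,000 × 11% = CHF 54,120

Book-profits minimum tax:
  Base (financial-statement income): CHF 430,000
  Less exemption CHF 110,000 → base CHF 320,000
  CHF 320,000 × 27% = CHF 86,400

CHF 86,400 > CHF 54,120, so the book-profits minimum tax is the binding amount.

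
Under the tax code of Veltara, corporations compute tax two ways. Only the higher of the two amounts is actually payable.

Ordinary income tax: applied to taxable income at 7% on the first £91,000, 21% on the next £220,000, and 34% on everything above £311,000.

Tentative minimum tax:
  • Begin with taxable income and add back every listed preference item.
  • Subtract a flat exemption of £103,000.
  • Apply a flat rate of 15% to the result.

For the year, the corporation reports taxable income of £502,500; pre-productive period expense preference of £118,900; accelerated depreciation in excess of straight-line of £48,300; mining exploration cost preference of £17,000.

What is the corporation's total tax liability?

Tentative minimum tax:
  Adjusted income: £502,500 + £118,900 + £48,300 + £17,000 = £686,700
  Less exemption £103,000 → base £583,700
  £583,700 × 15% = £87,555

Ordinary income tax:
  £91,000 × 7% = £6,370
  £220,000 × 21% = £46,200
  £191,500 × 34% = £65,110
  → £117,680

£117,680 > £87,555, so the ordinary income tax governs.

£117,680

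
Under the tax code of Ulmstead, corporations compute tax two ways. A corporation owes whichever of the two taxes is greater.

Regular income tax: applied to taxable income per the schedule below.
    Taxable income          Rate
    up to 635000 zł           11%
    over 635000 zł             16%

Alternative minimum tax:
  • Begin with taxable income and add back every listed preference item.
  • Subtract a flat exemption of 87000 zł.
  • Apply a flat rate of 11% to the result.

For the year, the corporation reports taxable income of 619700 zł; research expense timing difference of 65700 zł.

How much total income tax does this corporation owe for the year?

Alternative minimum tax:
  Adjusted income: 619700 zł + 65700 zł = 685400 zł
  Less exemption 87000 zł → base 598400 zł
  598400 zł × 11% = 65824 zł

Regular income tax:
  619700 zł × 11% = 68167 zł

68167 zł > 65824 zł, so the regular income tax governs.

68167 zł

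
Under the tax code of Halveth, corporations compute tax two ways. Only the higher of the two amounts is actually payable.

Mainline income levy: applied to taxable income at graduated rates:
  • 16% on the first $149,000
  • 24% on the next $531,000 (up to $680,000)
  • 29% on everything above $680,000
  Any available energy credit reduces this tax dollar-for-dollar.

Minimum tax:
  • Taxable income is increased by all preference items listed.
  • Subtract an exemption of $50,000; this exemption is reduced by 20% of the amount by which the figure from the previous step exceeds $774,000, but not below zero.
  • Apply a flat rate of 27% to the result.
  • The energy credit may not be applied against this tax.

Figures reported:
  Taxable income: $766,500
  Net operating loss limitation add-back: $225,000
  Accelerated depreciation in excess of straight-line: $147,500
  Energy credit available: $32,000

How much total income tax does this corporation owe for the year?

Mainline income levy:
  $149,000 × 16% = $23,840
  $531,000 × 24% = $127,440
  $86,500 × 29% = $25,085
  → $176,365
  Less energy credit $32,000 → $144,365

Minimum tax:
  Adjusted income: $766,500 + $225,000 + $147,500 = $1,139,000
  Exemption: 20% × ($1,139,000 − $774,000) = $73,000 ≥ $50,000, so the exemption is fully phased out
  Base: $1,139,000 − $0 = $1,139,000
  $1,139,000 × 27% = $307,530

$307,530 > $144,365, so the minimum tax is the binding amount.

$307,530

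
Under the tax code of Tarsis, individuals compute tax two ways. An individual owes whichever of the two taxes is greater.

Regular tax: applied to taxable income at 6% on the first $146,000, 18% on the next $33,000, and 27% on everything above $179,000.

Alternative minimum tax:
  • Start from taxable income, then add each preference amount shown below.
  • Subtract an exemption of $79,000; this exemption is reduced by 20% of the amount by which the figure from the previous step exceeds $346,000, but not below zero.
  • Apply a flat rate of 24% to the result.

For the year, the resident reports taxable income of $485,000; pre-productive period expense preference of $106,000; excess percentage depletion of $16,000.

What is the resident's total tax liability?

$139,248

Alternative minimum tax:
  Adjusted income: $485,000 + $106,000 + $16,000 = $607,000
  Exemption: $79,000 − 20% × ($607,000 − $346,000) = $79,000 − $52,200 = $26,800
  Base: $607,000 − $26,800 = $580,200
  $580,200 × 24% = $139,248

Regular tax:
  $146,000 × 6% = $8,760
  $33,000 × 18% = $5,940
  $306,000 × 27% = $82,620
  → $97,320

$139,248 > $97,320, so the alternative minimum tax is the binding amount.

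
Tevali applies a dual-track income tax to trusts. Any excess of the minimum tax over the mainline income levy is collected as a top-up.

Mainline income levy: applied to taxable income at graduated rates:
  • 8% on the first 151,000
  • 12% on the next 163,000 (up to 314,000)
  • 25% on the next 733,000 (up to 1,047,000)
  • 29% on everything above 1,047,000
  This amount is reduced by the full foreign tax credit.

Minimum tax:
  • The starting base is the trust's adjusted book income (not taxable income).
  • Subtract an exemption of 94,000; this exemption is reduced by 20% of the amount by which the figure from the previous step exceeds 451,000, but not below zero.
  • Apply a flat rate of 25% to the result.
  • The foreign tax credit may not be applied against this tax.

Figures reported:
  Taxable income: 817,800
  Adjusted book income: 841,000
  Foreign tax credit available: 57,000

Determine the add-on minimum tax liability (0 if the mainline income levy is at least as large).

105,660

Minimum tax:
  Base (adjusted book income): 841,000
  Exemption: 94,000 − 20% × (841,000 − 451,000) = 94,000 − 78,000 = 16,000
  Base: 841,000 − 16,000 = 825,000
  825,000 × 25% = 206,250

Mainline income levy:
  151,000 × 8% = 12,080
  163,000 × 12% = 19,560
  503,800 × 25% = 125,950
  → 157,590
  Less foreign tax credit 57,000 → 100,590

Excess of minimum tax over mainline income levy: 206,250 − 100,590 = 105,660.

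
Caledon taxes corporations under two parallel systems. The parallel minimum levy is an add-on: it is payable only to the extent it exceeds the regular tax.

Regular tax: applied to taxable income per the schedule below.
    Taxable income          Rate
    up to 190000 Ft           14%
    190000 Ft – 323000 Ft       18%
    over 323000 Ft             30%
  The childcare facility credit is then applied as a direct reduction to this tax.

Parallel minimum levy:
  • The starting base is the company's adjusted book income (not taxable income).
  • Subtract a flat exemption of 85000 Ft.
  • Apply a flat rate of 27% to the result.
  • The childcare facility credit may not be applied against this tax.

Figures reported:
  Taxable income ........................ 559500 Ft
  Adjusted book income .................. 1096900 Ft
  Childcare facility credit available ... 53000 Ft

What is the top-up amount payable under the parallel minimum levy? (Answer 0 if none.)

204723 Ft

Regular tax:
  190000 Ft × 14% = 26600 Ft
  133000 Ft × 18% = 23940 Ft
  236500 Ft × 30% = 70950 Ft
  → 121490 Ft
  Less childcare facility credit 53000 Ft → 68490 Ft

Parallel minimum levy:
  Base (adjusted book income): 1096900 Ft
  Less exemption 85000 Ft → base 1011900 Ft
  1011900 Ft × 27% = 273213 Ft

Excess of parallel minimum levy over regular tax: 273213 Ft − 68490 Ft = 204723 Ft.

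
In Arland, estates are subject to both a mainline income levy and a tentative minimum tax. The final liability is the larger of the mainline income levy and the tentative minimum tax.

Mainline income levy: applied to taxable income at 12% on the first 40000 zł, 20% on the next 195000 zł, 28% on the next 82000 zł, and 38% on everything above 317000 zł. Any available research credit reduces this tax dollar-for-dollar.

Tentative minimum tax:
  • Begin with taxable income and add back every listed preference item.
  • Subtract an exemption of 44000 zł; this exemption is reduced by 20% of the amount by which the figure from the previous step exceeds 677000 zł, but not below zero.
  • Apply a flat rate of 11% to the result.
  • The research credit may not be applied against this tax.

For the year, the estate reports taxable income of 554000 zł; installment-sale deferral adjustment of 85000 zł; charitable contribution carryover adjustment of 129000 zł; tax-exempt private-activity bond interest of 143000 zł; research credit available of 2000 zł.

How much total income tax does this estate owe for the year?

Mainline income levy:
  40000 zł × 12% = 4800 zł
  195000 zł × 20% = 39000 zł
  82000 zł × 28% = 22960 zł
  237000 zł × 38% = 90060 zł
  → 156820 zł
  Less research credit 2000 zł → 154820 zł

Tentative minimum tax:
  Adjusted income: 554000 zł + 85000 zł + 129000 zł + 143000 zł = 911000 zł
  Exemption: 20% × (911000 zł − 677000 zł) = 46800 zł ≥ 44000 zł, so the exemption is fully phased out
  Base: 911000 zł − 0 zł = 911000 zł
  911000 zł × 11% = 100210 zł

154820 zł > 100210 zł, so the mainline income levy governs.

154820 zł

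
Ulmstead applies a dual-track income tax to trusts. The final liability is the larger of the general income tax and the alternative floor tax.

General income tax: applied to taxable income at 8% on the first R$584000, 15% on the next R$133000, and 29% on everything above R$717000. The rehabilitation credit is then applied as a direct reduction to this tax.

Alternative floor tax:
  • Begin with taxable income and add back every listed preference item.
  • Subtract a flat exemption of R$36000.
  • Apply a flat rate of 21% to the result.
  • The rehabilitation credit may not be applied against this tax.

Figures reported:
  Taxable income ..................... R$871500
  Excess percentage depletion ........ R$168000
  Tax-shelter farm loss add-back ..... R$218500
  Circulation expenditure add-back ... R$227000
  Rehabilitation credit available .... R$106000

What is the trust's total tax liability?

R$304290

Alternative floor tax:
  Adjusted income: R$871500 + R$168000 + R$218500 + R$227000 = R$1485000
  Less exemption R$36000 → base R$1449000
  R$1449000 × 21% = R$304290

General income tax:
  R$584000 × 8% = R$46720
  R$133000 × 15% = R$19950
  R$154500 × 29% = R$44805
  → R$111475
  Less rehabilitation credit R$106000 → R$5475

R$304290 > R$5475, so the alternative floor tax is the binding amount.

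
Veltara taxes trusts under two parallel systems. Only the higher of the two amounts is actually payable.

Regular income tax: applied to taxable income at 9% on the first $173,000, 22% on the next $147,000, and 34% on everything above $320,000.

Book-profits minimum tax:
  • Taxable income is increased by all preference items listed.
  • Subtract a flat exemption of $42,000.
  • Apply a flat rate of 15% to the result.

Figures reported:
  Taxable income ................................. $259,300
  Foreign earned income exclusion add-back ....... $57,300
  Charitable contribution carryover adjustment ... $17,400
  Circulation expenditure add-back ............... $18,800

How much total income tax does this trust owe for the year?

Regular income tax:
  $173,000 × 9% = $15,570
  $86,300 × 22% = $18,986
  → $34,556

Book-profits minimum tax:
  Adjusted income: $259,300 + $57,300 + $17,400 + $18,800 = $352,800
  Less exemption $42,000 → base $310,800
  $310,800 × 15% = $46,620

$46,620 > $34,556, so the book-profits minimum tax is the binding amount.

$46,620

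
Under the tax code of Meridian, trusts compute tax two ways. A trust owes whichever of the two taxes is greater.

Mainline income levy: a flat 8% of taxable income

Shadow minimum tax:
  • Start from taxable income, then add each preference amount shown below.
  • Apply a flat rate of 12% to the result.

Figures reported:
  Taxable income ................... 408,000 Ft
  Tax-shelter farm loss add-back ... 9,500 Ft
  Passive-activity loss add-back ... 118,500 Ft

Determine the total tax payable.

Mainline income levy:
  408,000 Ft × 8% = 32,640 Ft

Shadow minimum tax:
  Adjusted income: 408,000 Ft + 9,500 Ft + 118,500 Ft = 536,000 Ft
  536,000 Ft × 12% = 64,320 Ft

64,320 Ft > 32,640 Ft, so the shadow minimum tax is the binding amount.

64,320 Ft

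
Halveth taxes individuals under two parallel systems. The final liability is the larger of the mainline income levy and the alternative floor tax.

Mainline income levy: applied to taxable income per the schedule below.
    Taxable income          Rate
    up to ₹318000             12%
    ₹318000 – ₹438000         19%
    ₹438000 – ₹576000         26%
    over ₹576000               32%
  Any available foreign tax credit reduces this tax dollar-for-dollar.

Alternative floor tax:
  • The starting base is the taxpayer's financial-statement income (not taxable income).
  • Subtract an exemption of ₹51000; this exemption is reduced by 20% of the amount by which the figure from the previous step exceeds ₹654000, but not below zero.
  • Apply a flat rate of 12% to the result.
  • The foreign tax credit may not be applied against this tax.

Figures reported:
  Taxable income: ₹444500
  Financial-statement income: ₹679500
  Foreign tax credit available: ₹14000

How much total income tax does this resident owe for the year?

Alternative floor tax:
  Base (financial-statement income): ₹679500
  Exemption: ₹51000 − 20% × (₹679500 − ₹654000) = ₹51000 − ₹5100 = ₹45900
  Base: ₹679500 − ₹45900 = ₹633600
  ₹633600 × 12% = ₹76032

Mainline income levy:
  ₹318000 × 12% = ₹38160
  ₹120000 × 19% = ₹22800
  ₹6500 × 26% = ₹1690
  → ₹62650
  Less foreign tax credit ₹14000 → ₹48650

₹76032 > ₹48650, so the alternative floor tax is the binding amount.

₹76032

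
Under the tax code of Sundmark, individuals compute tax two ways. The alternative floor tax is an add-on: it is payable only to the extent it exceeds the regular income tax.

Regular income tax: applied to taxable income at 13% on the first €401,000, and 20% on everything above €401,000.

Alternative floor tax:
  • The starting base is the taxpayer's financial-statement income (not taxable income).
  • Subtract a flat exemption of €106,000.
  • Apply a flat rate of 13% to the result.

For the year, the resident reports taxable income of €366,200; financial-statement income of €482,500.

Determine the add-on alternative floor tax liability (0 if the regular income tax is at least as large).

Alternative floor tax:
  Base (financial-statement income): €482,500
  Less exemption €106,000 → base €376,500
  €376,500 × 13% = €48,945

Regular income tax:
  €366,200 × 13% = €47,606

Excess of alternative floor tax over regular income tax: €48,945 − €47,606 = €1,339.

€1,339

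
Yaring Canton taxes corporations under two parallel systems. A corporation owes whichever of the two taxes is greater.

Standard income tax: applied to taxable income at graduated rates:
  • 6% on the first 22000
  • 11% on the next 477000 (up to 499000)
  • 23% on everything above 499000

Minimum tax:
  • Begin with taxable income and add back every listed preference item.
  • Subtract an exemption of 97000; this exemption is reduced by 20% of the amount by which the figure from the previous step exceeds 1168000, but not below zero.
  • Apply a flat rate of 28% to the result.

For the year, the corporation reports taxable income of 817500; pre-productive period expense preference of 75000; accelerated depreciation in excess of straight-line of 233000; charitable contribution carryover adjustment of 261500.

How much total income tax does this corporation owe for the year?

373464

Standard income tax:
  22000 × 6% = 1320
  477000 × 11% = 52470
  318500 × 23% = 73255
  → 127045

Minimum tax:
  Adjusted income: 817500 + 75000 + 233000 + 261500 = 1387000
  Exemption: 97000 − 20% × (1387000 − 1168000) = 97000 − 43800 = 53200
  Base: 1387000 − 53200 = 1333800
  1333800 × 28% = 373464

373464 > 127045, so the minimum tax is the binding amount.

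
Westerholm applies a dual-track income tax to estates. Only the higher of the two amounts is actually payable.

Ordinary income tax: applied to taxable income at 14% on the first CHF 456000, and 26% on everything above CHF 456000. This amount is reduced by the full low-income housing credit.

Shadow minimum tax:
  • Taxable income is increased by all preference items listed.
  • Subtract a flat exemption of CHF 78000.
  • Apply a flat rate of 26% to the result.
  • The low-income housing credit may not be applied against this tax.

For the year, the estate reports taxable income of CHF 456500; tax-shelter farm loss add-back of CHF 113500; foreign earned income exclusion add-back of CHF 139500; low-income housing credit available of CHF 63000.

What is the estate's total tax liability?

Ordinary income tax:
  CHF 456000 × 14% = CHF 63840
  CHF 500 × 26% = CHF 130
  → CHF 63970
  Less low-income housing credit CHF 63000 → CHF 970

Shadow minimum tax:
  Adjusted income: CHF 456500 + CHF 113500 + CHF 139500 = CHF 709500
  Less exemption CHF 78000 → base CHF 631500
  CHF 631500 × 26% = CHF 164190

CHF 164190 > CHF 970, so the shadow minimum tax is the binding amount.

CHF 164190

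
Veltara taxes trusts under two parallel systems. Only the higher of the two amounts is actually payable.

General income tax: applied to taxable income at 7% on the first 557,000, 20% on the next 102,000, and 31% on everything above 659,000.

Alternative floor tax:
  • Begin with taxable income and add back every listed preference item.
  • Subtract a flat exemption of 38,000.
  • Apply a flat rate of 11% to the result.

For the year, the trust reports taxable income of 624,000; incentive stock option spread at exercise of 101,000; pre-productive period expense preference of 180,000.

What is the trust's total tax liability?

95,370

Alternative floor tax:
  Adjusted income: 624,000 + 101,000 + 180,000 = 905,000
  Less exemption 38,000 → base 867,000
  867,000 × 11% = 95,370

General income tax:
  557,000 × 7% = 38,990
  67,000 × 20% = 13,400
  → 52,390

95,370 > 52,390, so the alternative floor tax is the binding amount.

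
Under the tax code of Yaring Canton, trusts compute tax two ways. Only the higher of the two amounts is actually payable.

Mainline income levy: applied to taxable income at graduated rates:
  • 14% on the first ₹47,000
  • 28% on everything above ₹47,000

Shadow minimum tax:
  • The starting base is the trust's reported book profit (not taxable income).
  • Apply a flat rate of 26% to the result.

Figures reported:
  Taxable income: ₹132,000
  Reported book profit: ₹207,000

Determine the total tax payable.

₹53,820

Shadow minimum tax:
  Base (reported book profit): ₹207,000
  ₹207,000 × 26% = ₹53,820

Mainline income levy:
  ₹47,000 × 14% = ₹6,580
  ₹85,000 × 28% = ₹23,800
  → ₹30,380

₹53,820 > ₹30,380, so the shadow minimum tax is the binding amount.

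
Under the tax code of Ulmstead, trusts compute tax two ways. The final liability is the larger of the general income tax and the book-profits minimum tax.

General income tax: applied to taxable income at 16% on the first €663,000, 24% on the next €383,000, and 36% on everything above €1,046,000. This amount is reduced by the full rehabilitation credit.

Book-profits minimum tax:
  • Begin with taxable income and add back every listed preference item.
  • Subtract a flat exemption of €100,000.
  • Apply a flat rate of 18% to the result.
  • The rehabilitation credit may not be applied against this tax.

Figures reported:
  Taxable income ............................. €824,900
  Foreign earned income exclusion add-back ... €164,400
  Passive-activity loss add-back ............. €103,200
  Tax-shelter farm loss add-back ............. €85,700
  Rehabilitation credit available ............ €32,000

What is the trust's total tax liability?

General income tax:
  €663,000 × 16% = €106,080
  €161,900 × 24% = €38,856
  → €144,936
  Less rehabilitation credit €32,000 → €112,936

Book-profits minimum tax:
  Adjusted income: €824,900 + €164,400 + €103,200 + €85,700 = €1,178,200
  Less exemption €100,000 → base €1,078,200
  €1,078,200 × 18% = €194,076

€194,076 > €112,936, so the book-profits minimum tax is the binding amount.

€194,076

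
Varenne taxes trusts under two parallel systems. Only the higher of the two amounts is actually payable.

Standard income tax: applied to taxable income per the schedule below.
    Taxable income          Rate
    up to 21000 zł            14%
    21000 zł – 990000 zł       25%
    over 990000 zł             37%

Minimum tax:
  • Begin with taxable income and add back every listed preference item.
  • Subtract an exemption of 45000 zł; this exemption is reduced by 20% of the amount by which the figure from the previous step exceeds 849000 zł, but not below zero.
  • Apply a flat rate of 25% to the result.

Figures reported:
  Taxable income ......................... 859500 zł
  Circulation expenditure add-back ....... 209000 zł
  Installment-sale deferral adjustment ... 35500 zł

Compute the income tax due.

Standard income tax:
  21000 zł × 14% = 2940 zł
  838500 zł × 25% = 209625 zł
  → 212565 zł

Minimum tax:
  Adjusted income: 859500 zł + 209000 zł + 35500 zł = 1104000 zł
  Exemption: 20% × (1104000 zł − 849000 zł) = 51000 zł ≥ 45000 zł, so the exemption is fully phased out
  Base: 1104000 zł − 0 zł = 1104000 zł
  1104000 zł × 25% = 276000 zł

276000 zł > 212565 zł, so the minimum tax is the binding amount.

276000 zł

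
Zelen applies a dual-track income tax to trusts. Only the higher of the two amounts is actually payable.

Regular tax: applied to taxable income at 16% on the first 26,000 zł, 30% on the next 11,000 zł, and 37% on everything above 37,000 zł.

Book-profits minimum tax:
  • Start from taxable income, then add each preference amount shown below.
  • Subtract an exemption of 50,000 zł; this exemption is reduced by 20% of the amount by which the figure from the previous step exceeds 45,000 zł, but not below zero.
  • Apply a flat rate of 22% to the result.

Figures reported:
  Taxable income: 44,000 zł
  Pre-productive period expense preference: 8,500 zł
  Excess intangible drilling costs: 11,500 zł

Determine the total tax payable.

10,050 zł

Book-profits minimum tax:
  Adjusted income: 44,000 zł + 8,500 zł + 11,500 zł = 64,000 zł
  Exemption: 50,000 zł − 20% × (64,000 zł − 45,000 zł) = 50,000 zł − 3,800 zł = 46,200 zł
  Base: 64,000 zł − 46,200 zł = 17,800 zł
  17,800 zł × 22% = 3,916 zł

Regular tax:
  26,000 zł × 16% = 4,160 zł
  11,000 zł × 30% = 3,300 zł
  7,000 zł × 37% = 2,590 zł
  → 10,050 zł

10,050 zł > 3,916 zł, so the regular tax governs.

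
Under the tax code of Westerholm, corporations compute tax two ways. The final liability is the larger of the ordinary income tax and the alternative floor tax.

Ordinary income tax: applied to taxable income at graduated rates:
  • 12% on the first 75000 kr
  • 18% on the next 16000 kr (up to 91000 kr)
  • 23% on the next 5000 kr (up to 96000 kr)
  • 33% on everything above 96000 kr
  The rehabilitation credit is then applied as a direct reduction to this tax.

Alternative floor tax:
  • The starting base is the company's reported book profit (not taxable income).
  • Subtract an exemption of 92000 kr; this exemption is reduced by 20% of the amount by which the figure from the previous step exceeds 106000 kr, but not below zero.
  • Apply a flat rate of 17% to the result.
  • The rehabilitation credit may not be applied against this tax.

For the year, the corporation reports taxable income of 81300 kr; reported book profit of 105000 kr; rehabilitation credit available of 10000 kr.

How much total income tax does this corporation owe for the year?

2210 kr

Ordinary income tax:
  75000 kr × 12% = 9000 kr
  6300 kr × 18% = 1134 kr
  → 10134 kr
  Less rehabilitation credit 10000 kr → 134 kr

Alternative floor tax:
  Base (reported book profit): 105000 kr
  Exemption: 105000 kr ≤ 106000 kr, so full 92000 kr applies
  Base: 105000 kr − 92000 kr = 13000 kr
  13000 kr × 17% = 2210 kr

2210 kr > 134 kr, so the alternative floor tax is the binding amount.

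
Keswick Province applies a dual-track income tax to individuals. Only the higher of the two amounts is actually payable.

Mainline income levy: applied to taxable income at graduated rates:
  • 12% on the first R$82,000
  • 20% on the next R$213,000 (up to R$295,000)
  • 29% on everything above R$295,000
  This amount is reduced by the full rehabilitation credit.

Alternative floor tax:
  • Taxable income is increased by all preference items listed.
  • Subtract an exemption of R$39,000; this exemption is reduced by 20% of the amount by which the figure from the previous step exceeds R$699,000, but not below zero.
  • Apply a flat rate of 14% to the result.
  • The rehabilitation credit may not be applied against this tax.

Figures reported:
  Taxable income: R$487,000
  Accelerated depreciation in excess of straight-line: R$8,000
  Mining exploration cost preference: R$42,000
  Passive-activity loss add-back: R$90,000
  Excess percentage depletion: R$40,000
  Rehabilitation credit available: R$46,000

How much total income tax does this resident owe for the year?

R$87,920

Alternative floor tax:
  Adjusted income: R$487,000 + R$8,000 + R$42,000 + R$90,000 + R$40,000 = R$667,000
  Exemption: R$667,000 ≤ R$699,000, so full R$39,000 applies
  Base: R$667,000 − R$39,000 = R$628,000
  R$628,000 × 14% = R$87,920

Mainline income levy:
  R$82,000 × 12% = R$9,840
  R$213,000 × 20% = R$42,600
  R$192,000 × 29% = R$55,680
  → R$108,120
  Less rehabilitation credit R$46,000 → R$62,120

R$87,920 > R$62,120, so the alternative floor tax is the binding amount.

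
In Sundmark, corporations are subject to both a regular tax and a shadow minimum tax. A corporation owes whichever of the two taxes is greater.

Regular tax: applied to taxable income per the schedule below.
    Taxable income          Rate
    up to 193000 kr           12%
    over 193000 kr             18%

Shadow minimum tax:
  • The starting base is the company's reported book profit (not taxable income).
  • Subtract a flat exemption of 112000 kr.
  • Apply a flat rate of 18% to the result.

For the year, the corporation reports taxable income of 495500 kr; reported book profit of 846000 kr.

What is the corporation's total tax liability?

132120 kr

Regular tax:
  193000 kr × 12% = 23160 kr
  302500 kr × 18% = 54450 kr
  → 77610 kr

Shadow minimum tax:
  Base (reported book profit): 846000 kr
  Less exemption 112000 kr → base 734000 kr
  734000 kr × 18% = 132120 kr

132120 kr > 77610 kr, so the shadow minimum tax is the binding amount.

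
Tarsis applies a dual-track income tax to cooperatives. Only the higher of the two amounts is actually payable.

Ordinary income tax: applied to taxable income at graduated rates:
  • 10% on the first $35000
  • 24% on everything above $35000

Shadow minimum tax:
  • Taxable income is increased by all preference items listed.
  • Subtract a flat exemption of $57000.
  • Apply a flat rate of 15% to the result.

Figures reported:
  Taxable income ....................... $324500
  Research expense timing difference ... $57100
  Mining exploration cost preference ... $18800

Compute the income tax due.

Ordinary income tax:
  $35000 × 10% = $3500
  $289500 × 24% = $69480
  → $72980

Shadow minimum tax:
  Adjusted income: $324500 + $57100 + $18800 = $400400
  Less exemption $57000 → base $343400
  $343400 × 15% = $51510

$72980 > $51510, so the ordinary income tax governs.

$72980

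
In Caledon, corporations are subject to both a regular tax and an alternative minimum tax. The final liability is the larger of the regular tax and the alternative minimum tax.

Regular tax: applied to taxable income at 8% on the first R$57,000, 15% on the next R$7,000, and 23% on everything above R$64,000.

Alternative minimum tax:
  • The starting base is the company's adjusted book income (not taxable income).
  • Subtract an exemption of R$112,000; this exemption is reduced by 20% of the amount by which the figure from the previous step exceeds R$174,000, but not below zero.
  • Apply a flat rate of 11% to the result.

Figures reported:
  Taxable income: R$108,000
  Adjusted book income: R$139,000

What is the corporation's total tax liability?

R$15,730

Regular tax:
  R$57,000 × 8% = R$4,560
  R$7,000 × 15% = R$1,050
  R$44,000 × 23% = R$10,120
  → R$15,730

Alternative minimum tax:
  Base (adjusted book income): R$139,000
  Exemption: R$139,000 ≤ R$174,000, so full R$112,000 applies
  Base: R$139,000 − R$112,000 = R$27,000
  R$27,000 × 11% = R$2,970

R$15,730 > R$2,970, so the regular tax governs.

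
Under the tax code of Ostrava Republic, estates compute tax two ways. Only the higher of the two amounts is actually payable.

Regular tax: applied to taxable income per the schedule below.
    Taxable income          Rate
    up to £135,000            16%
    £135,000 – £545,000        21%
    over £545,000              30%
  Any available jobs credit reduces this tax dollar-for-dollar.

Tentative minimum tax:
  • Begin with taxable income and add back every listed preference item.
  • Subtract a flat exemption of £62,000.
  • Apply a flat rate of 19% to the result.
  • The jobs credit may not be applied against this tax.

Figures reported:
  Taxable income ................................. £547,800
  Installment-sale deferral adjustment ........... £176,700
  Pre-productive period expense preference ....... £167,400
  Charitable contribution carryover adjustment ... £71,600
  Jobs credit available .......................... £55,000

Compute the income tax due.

£171,285

Regular tax:
  £135,000 × 16% = £21,600
  £410,000 × 21% = £86,100
  £2,800 × 30% = £840
  → £108,540
  Less jobs credit £55,000 → £53,540

Tentative minimum tax:
  Adjusted income: £547,800 + £176,700 + £167,400 + £71,600 = £963,500
  Less exemption £62,000 → base £901,500
  £901,500 × 19% = £171,285

£171,285 > £53,540, so the tentative minimum tax is the binding amount.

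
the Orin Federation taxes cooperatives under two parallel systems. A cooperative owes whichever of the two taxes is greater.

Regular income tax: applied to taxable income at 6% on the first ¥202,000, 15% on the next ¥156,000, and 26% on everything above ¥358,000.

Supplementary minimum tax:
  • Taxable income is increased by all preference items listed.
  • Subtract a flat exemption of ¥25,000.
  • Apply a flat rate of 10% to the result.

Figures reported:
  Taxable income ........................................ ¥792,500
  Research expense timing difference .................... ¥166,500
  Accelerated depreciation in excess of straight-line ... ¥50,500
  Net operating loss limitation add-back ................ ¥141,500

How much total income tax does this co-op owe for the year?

¥148,490

Supplementary minimum tax:
  Adjusted income: ¥792,500 + ¥166,500 + ¥50,500 + ¥141,500 = ¥1,151,000
  Less exemption ¥25,000 → base ¥1,126,000
  ¥1,126,000 × 10% = ¥112,600

Regular income tax:
  ¥202,000 × 6% = ¥12,120
  ¥156,000 × 15% = ¥23,400
  ¥434,500 × 26% = ¥112,970
  → ¥148,490

¥148,490 > ¥112,600, so the regular income tax governs.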